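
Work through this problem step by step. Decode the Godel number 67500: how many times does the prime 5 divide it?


Factorize 67500 by dividing by 5 repeatedly.
Division steps: 5 divides 67500 exactly 4 time(s).
Exponent of 5 = 4

4


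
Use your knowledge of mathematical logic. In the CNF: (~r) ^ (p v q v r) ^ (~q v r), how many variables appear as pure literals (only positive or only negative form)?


Check each variable for pure literal status:
p: pure positive
q: mixed (not pure)
r: mixed (not pure)
Pure literal count = 1

1


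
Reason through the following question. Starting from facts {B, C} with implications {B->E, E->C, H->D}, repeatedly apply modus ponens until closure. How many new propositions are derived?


Initial facts: {B, C}
Apply modus ponens to closure:
  B and B->E  =>  E
Final known: {B, C, E}
New propositions: {E}
Count = 1

1


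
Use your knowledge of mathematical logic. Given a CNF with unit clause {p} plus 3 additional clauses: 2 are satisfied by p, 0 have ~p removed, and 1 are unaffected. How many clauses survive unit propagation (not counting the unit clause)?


Satisfied (removed): 2
Shortened (remain): 0
Unchanged (remain): 1
Remaining = 0 + 1 = 1

1


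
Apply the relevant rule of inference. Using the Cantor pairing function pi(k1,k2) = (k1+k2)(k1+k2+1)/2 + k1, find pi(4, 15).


k1 + k2 = 19
(k1+k2)(k1+k2+1)/2 = 19 * 20 / 2 = 190
pi = 190 + 4 = 194

194


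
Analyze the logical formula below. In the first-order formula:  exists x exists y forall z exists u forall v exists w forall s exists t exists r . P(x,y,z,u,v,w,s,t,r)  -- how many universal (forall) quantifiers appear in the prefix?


Quantifier prefix: exists x exists y forall z exists u forall v exists w forall s exists t exists r
Mark each quantifier type:
  E E U E U E U E E
Universal count = 3, Existential count = 6
Asked for universal (forall) quantifiers: 3

3


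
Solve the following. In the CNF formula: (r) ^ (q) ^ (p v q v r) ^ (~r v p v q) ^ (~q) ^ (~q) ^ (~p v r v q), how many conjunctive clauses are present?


A CNF formula is a conjunction of clauses.
Clauses are separated by ^.
Counting the conjuncts: 7 clauses.

7


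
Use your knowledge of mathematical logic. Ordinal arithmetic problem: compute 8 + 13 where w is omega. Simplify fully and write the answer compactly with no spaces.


Compute 8 + 13.
Ordinal + is associative but NOT commutative; for finite n>0, n + w = w but w + n stays w+n.
Both operands finite; ordinal + agrees with natural +: 8 + 13 = 21.
Result = 21

21


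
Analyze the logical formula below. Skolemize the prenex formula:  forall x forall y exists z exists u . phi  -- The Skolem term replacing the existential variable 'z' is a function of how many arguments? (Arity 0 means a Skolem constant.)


Quantifier prefix: forall x forall y exists z exists u
'z' is existentially quantified at position 3.
Universal variables preceding it: x, y
Skolem function arity = 2

2


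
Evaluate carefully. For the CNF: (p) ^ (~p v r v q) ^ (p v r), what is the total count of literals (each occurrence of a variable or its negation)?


Counting literals in each clause:
Clause 1: 1 literal(s)
Clause 2: 3 literal(s)
Clause 3: 2 literal(s)
Total = 6

6


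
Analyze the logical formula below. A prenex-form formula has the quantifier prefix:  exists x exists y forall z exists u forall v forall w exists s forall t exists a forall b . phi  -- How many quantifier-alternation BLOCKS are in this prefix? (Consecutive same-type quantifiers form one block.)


Quantifier-type sequence: E E A E A A E A E A  (A=forall, E=exists)
Group into maximal same-type runs:
  Ex2 | Ax1 | Ex1 | Ax2 | Ex1 | Ax1 | Ex1 | Ax1
Number of blocks = 8

8


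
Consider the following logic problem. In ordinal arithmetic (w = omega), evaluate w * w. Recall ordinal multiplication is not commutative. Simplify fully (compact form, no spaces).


Compute w * w.
Ordinal * is associative and left-distributive over +, but NOT commutative; for finite n>1, n*w = w but w*n stays w*n.
w * w = w^2 by definition.
Result = w^2

w^2


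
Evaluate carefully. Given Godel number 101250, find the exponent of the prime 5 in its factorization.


Factorize 101250 by dividing by 5 repeatedly.
Division steps: 5 divides 101250 exactly 4 time(s).
Exponent of 5 = 4

4


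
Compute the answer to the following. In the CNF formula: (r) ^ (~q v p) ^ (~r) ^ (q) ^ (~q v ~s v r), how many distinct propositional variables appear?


Identify each variable that appears in the formula.
Variables found: p, q, r, s
Count = 4

4


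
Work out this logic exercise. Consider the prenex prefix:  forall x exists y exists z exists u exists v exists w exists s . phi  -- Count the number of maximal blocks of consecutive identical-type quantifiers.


Quantifier-type sequence: A E E E E E E  (A=forall, E=exists)
Group into maximal same-type runs:
  Ax1 | Ex6
Number of blocks = 2

2


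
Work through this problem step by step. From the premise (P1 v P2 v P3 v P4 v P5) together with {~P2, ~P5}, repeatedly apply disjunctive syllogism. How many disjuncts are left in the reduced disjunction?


Original disjuncts (5): P1, P2, P3, P4, P5
Negated (eliminate): ~P2, ~P5
Remaining disjuncts: P1, P3, P4
Count = 5 - 2 = 3

3


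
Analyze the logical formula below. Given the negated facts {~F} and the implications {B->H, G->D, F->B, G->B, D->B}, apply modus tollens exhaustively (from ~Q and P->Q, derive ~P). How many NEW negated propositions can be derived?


Initial negated facts: {~F}
Apply modus tollens to closure:
  (no implication fires)
Final negated: {~F}
New negations: {(none)}
Count = 0

0


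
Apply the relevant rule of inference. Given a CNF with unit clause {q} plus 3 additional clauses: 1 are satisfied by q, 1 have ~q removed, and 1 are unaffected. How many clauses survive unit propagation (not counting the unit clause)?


Satisfied (removed): 1
Shortened (remain): 1
Unchanged (remain): 1
Remaining = 1 + 1 = 2

2


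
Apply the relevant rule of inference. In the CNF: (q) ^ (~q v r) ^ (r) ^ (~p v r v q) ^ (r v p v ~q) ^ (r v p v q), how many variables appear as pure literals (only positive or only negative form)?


Check each variable for pure literal status:
p: mixed (not pure)
q: mixed (not pure)
r: pure positive
Pure literal count = 1

1


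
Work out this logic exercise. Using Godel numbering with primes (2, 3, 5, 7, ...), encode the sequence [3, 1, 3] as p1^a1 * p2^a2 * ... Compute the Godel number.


Encode each element as an exponent of the corresponding prime:
  2^3 = 8
  3^1 = 3
  5^3 = 125
Product = 8 * 3 * 125 = 3000

3000


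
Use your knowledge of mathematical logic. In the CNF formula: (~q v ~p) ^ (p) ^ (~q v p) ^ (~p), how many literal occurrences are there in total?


Counting literals in each clause:
Clause 1: 2 literal(s)
Clause 2: 1 literal(s)
Clause 3: 2 literal(s)
Clause 4: 1 literal(s)
Total = 6

6


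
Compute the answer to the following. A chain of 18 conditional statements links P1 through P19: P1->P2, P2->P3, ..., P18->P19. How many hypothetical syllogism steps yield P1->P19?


With 18 implications in a chain connecting 19 propositions:
P1->P2, P2->P3, ..., P18->P19
Steps needed = (number of implications) - 1 = 18 - 1 = 17

17


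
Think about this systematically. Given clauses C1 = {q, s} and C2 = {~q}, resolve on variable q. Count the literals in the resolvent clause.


Remove q from C1 and ~q from C2.
C1 remainder: {s}
C2 remainder: {}
Union (resolvent): {s}
Resolvent has 1 literal(s).

1


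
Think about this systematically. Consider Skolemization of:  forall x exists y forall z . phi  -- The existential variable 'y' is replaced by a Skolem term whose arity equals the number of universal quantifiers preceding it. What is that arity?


Quantifier prefix: forall x exists y forall z
'y' is existentially quantified at position 2.
Universal variables preceding it: x
Skolem function arity = 1

1


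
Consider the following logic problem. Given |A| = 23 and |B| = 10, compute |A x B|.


The Cartesian product A x B contains all ordered pairs (a, b).
|A x B| = |A| * |B| = 23 * 10 = 230

230


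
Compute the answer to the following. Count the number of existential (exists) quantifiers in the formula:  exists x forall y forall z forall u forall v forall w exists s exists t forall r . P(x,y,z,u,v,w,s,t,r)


Quantifier prefix: exists x forall y forall z forall u forall v forall w exists s exists t forall r
Mark each quantifier type:
  E U U U U U E E U
Universal count = 6, Existential count = 3
Asked for existential (exists) quantifiers: 3

3


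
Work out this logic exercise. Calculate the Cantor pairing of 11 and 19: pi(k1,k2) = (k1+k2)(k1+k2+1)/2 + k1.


k1 + k2 = 30
(k1+k2)(k1+k2+1)/2 = 30 * 31 / 2 = 465
pi = 465 + 11 = 476

476


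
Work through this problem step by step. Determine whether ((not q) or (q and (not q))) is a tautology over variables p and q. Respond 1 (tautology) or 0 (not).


Check all 4 assignments:
p=0, q=0: 1
p=0, q=1: 0
p=1, q=0: 1
p=1, q=1: 0
Satisfying count = 2/4.
Tautology iff count = 4: no.

0


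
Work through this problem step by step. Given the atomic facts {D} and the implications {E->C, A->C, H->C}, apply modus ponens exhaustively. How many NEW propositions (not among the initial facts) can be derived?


Initial facts: {D}
Apply modus ponens to closure:
  (no implication fires)
Final known: {D}
New propositions: {(none)}
Count = 0

0


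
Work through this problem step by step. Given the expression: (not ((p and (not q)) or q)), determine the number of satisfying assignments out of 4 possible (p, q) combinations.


Check all 4 assignments:
p=0, q=0: 1
p=0, q=1: 0
p=1, q=0: 0
p=1, q=1: 0
Count of True = 1

1


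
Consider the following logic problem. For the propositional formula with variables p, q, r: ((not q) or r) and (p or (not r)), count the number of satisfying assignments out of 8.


Evaluate all 8 assignments for p, q, r:
p=0, q=0, r=0: 1
p=0, q=0, r=1: 0
p=0, q=1, r=0: 0
p=0, q=1, r=1: 0
p=1, q=0, r=0: 1
p=1, q=0, r=1: 1
p=1, q=1, r=0: 0
p=1, q=1, r=1: 1
Satisfying count = 4

4


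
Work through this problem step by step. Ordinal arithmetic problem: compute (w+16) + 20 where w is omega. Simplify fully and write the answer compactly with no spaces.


Compute (w+16) + 20.
Ordinal + is associative but NOT commutative; for finite n>0, n + w = w but w + n stays w+n.
By associativity: (w+16) + 20 = w + (16+20) = w+36.
Result = w+36

w+36


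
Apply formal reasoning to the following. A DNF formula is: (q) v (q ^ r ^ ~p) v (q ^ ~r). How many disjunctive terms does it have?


A DNF formula is a disjunction of terms (conjunctions).
Terms are separated by v.
Counting the disjuncts: 3 terms.

3


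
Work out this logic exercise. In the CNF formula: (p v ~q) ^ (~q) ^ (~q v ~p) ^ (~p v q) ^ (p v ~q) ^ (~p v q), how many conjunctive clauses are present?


A CNF formula is a conjunction of clauses.
Clauses are separated by ^.
Counting the conjuncts: 6 clauses.

6


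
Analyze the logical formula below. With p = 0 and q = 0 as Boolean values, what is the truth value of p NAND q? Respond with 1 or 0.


p = 0, q = 0
Operation: p NAND q
Evaluate: 0 NAND 0 = 1

1


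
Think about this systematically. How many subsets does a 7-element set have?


The power set of a set with n elements has 2^n elements.
|P(S)| = 2^7 = 128

128


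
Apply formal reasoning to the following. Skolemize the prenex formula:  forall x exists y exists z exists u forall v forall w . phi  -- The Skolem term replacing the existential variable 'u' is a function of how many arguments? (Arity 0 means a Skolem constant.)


Quantifier prefix: forall x exists y exists z exists u forall v forall w
'u' is existentially quantified at position 4.
Universal variables preceding it: x
Skolem function arity = 1

1


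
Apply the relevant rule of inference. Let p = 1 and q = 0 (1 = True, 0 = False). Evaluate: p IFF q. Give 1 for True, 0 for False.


p = 1, q = 0
Operation: p IFF q
Evaluate: 1 IFF 0 = 0

0


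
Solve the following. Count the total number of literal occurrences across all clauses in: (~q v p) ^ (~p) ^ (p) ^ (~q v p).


Counting literals in each clause:
Clause 1: 2 literal(s)
Clause 2: 1 literal(s)
Clause 3: 1 literal(s)
Clause 4: 2 literal(s)
Total = 6

6


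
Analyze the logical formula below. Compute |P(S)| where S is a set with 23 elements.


The power set of a set with n elements has 2^n elements.
|P(S)| = 2^23 = 8388608

8388608


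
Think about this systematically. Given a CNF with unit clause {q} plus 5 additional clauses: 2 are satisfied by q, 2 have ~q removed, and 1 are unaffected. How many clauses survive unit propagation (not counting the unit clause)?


Satisfied (removed): 2
Shortened (remain): 2
Unchanged (remain): 1
Remaining = 2 + 1 = 3

3


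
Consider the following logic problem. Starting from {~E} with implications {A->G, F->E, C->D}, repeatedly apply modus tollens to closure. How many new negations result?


Initial negated facts: {~E}
Apply modus tollens to closure:
  ~E and F->E  =>  ~F
Final negated: {~E, ~F}
New negations: {~F}
Count = 1

1


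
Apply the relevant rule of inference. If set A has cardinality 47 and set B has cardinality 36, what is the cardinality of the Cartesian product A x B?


The Cartesian product A x B contains all ordered pairs (a, b).
|A x B| = |A| * |B| = 47 * 36 = 1692

1692


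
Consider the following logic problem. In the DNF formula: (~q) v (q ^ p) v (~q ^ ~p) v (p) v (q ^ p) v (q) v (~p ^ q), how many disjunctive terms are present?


A DNF formula is a disjunction of terms (conjunctions).
Terms are separated by v.
Counting the disjuncts: 7 terms.

7


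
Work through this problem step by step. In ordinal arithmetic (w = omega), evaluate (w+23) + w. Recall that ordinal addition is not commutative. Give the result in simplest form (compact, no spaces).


Compute (w+23) + w.
Ordinal + is associative but NOT commutative; for finite n>0, n + w = w but w + n stays w+n.
(w+23) + w = w + (23+w) = w + w = w*2 (the finite tail 23 is absorbed by the right w).
Result = w*2

w*2


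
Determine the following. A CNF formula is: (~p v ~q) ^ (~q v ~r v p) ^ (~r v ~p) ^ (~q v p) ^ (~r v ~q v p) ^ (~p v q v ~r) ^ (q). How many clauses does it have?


A CNF formula is a conjunction of clauses.
Clauses are separated by ^.
Counting the conjuncts: 7 clauses.

7


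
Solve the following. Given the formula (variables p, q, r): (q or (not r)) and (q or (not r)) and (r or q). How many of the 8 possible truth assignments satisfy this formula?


Evaluate all 8 assignments for p, q, r:
p=0, q=0, r=0: 0
p=0, q=0, r=1: 0
p=0, q=1, r=0: 1
p=0, q=1, r=1: 1
p=1, q=0, r=0: 0
p=1, q=0, r=1: 0
p=1, q=1, r=0: 1
p=1, q=1, r=1: 1
Satisfying count = 4

4


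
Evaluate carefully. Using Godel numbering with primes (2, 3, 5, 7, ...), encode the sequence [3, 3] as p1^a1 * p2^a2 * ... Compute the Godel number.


Encode each element as an exponent of the corresponding prime:
  2^3 = 8
  3^3 = 27
Product = 8 * 27 = 216

216


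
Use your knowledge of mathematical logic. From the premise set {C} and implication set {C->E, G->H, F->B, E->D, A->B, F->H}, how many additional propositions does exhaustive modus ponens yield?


Initial facts: {C}
Apply modus ponens to closure:
  C and C->E  =>  E
  E and E->D  =>  D
Final known: {C, D, E}
New propositions: {D, E}
Count = 2

2


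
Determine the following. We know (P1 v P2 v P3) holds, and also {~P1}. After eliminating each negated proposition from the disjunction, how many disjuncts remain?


Original disjuncts (3): P1, P2, P3
Negated (eliminate): ~P1
Remaining disjuncts: P2, P3
Count = 3 - 1 = 2

2


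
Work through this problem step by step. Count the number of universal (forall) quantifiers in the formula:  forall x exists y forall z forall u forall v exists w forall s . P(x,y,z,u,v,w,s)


Quantifier prefix: forall x exists y forall z forall u forall v exists w forall s
Mark each quantifier type:
  U E U U U E U
Universal count = 5, Existential count = 2
Asked for universal (forall) quantifiers: 5

5


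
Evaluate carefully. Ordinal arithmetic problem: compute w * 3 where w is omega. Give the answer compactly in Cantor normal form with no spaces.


Compute w * 3.
Ordinal * is associative and left-distributive over +, but NOT commutative; for finite n>1, n*w = w but w*n stays w*n.
w * 3 means 3 copies of w concatenated: w*3.
Result = w*3

w*3


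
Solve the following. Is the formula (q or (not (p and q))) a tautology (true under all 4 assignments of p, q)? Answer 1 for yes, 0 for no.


Check all 4 assignments:
p=0, q=0: 1
p=0, q=1: 1
p=1, q=0: 1
p=1, q=1: 1
Satisfying count = 4/4.
Tautology iff count = 4: yes.

1


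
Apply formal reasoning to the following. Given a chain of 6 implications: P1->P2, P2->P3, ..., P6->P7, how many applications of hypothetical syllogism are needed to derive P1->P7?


With 6 implications in a chain connecting 7 propositions:
P1->P2, P2->P3, ..., P6->P7
Steps needed = (number of implications) - 1 = 6 - 1 = 5

5


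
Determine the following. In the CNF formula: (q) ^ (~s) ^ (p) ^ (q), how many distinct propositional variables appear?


Identify each variable that appears in the formula.
Variables found: p, q, s
Count = 3

3


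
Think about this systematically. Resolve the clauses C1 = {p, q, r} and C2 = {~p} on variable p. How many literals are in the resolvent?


Remove p from C1 and ~p from C2.
C1 remainder: {q, r}
C2 remainder: {}
Union (resolvent): {q, r}
Resolvent has 2 literal(s).

2


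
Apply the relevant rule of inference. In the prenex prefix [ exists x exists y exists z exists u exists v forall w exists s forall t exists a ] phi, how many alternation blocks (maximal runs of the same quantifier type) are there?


Quantifier-type sequence: E E E E E A E A E  (A=forall, E=exists)
Group into maximal same-type runs:
  Ex5 | Ax1 | Ex1 | Ax1 | Ex1
Number of blocks = 5

5


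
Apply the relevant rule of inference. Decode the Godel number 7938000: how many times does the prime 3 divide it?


Factorize 7938000 by dividing by 3 repeatedly.
Division steps: 3 divides 7938000 exactly 4 time(s).
Exponent of 3 = 4

4


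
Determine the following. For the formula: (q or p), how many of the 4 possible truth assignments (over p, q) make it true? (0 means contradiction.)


Check all 4 assignments:
p=0, q=0: 0
p=0, q=1: 1
p=1, q=0: 1
p=1, q=1: 1
Count of True = 3

3


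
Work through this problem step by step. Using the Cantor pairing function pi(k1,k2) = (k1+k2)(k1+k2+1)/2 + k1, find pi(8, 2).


k1 + k2 = 10
(k1+k2)(k1+k2+1)/2 = 10 * 11 / 2 = 55
pi = 55 + 8 = 63

63


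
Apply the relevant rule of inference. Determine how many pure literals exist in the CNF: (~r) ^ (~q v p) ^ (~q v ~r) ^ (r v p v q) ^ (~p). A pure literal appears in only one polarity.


Check each variable for pure literal status:
p: mixed (not pure)
q: mixed (not pure)
r: mixed (not pure)
Pure literal count = 0

0


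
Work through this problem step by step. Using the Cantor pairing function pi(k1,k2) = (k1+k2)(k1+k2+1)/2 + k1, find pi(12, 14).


k1 + k2 = 26
(k1+k2)(k1+k2+1)/2 = 26 * 27 / 2 = 351
pi = 351 + 12 = 363

363


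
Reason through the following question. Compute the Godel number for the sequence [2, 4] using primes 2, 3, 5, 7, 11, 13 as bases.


Encode each element as an exponent of the corresponding prime:
  2^2 = 4
  3^4 = 81
Product = 4 * 81 = 324

324


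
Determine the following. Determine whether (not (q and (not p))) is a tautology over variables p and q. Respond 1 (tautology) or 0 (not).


Check all 4 assignments:
p=0, q=0: 1
p=0, q=1: 0
p=1, q=0: 1
p=1, q=1: 1
Satisfying count = 3/4.
Tautology iff count = 4: no.

0


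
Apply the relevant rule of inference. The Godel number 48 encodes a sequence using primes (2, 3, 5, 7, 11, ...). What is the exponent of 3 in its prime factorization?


Factorize 48 by dividing by 3 repeatedly.
Division steps: 3 divides 48 exactly 1 time(s).
Exponent of 3 = 1

1


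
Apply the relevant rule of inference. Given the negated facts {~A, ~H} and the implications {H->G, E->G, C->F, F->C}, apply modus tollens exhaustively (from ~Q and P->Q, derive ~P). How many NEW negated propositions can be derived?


Initial negated facts: {~A, ~H}
Apply modus tollens to closure:
  (no implication fires)
Final negated: {~A, ~H}
New negations: {(none)}
Count = 0

0


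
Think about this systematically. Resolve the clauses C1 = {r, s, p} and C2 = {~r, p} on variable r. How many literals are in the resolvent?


Remove r from C1 and ~r from C2.
C1 remainder: {s, p}
C2 remainder: {p}
Union (resolvent): {p, s}
Resolvent has 2 literal(s).

2


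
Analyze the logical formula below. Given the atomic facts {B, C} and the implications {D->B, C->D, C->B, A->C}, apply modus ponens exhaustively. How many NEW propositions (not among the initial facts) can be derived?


Initial facts: {B, C}
Apply modus ponens to closure:
  C and C->D  =>  D
Final known: {B, C, D}
New propositions: {D}
Count = 1

1


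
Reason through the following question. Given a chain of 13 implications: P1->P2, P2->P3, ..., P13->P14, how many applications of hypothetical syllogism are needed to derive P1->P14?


With 13 implications in a chain connecting 14 propositions:
P1->P2, P2->P3, ..., P13->P14
Steps needed = (number of implications) - 1 = 13 - 1 = 12

12


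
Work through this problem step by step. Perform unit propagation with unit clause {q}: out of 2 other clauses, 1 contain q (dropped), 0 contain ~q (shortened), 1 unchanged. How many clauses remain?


Satisfied (removed): 1
Shortened (remain): 0
Unchanged (remain): 1
Remaining = 0 + 1 = 1

1


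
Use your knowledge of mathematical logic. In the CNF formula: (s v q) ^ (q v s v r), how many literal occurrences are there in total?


Counting literals in each clause:
Clause 1: 2 literal(s)
Clause 2: 3 literal(s)
Total = 5

5


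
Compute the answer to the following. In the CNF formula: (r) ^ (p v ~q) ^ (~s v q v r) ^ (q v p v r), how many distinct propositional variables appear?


Identify each variable that appears in the formula.
Variables found: p, q, r, s
Count = 4

4


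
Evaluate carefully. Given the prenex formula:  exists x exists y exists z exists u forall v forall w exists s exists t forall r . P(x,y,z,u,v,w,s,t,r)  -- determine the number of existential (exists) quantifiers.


Quantifier prefix: exists x exists y exists z exists u forall v forall w exists s exists t forall r
Mark each quantifier type:
  E E E E U U E E U
Universal count = 3, Existential count = 6
Asked for existential (exists) quantifiers: 6

6


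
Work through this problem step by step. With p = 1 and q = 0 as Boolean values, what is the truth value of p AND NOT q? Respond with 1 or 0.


p = 1, q = 0
Operation: p AND NOT q
Evaluate: 1 AND NOT 0 = 1

1


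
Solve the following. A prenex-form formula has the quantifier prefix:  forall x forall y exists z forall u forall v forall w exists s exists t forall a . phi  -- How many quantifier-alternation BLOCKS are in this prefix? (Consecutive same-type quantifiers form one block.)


Quantifier-type sequence: A A E A A A E E A  (A=forall, E=exists)
Group into maximal same-type runs:
  Ax2 | Ex1 | Ax3 | Ex2 | Ax1
Number of blocks = 5

5


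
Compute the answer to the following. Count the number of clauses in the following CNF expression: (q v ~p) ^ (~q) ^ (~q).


A CNF formula is a conjunction of clauses.
Clauses are separated by ^.
Counting the conjuncts: 3 clauses.

3


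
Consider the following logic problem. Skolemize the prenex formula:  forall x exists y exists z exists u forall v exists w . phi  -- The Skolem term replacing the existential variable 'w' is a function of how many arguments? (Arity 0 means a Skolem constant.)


Quantifier prefix: forall x exists y exists z exists u forall v exists w
'w' is existentially quantified at position 6.
Universal variables preceding it: x, v
Skolem function arity = 2

2


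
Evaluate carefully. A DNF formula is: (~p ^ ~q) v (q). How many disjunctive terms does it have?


A DNF formula is a disjunction of terms (conjunctions).
Terms are separated by v.
Counting the disjuncts: 2 terms.

2


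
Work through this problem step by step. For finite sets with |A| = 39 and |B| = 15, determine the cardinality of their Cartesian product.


The Cartesian product A x B contains all ordered pairs (a, b).
|A x B| = |A| * |B| = 39 * 15 = 585

585


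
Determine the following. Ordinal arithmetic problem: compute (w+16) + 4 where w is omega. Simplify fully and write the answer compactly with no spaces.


Compute (w+16) + 4.
Ordinal + is associative but NOT commutative; for finite n>0, n + w = w but w + n stays w+n.
By associativity: (w+16) + 4 = w + (16+4) = w+20.
Result = w+20

w+20


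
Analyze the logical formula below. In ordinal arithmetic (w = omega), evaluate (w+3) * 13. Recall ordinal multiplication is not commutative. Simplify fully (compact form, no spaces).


Compute (w+3) * 13.
Ordinal * is associative and left-distributive over +, but NOT commutative; for finite n>1, n*w = w but w*n stays w*n.
(w+3) * 13 = (w+3) repeated 13 times. Each intermediate +3 is absorbed by the following w; only the last survives: w*13+3.
Result = w*13+3

w*13+3


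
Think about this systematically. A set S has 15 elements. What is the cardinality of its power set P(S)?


The power set of a set with n elements has 2^n elements.
|P(S)| = 2^15 = 32768

32768


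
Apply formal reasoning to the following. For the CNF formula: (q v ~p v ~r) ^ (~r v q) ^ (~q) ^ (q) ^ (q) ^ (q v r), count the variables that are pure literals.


Check each variable for pure literal status:
p: pure negative
q: mixed (not pure)
r: mixed (not pure)
Pure literal count = 1

1


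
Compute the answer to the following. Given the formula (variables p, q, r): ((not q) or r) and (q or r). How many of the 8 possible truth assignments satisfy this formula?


Evaluate all 8 assignments for p, q, r:
p=0, q=0, r=0: 0
p=0, q=0, r=1: 1
p=0, q=1, r=0: 0
p=0, q=1, r=1: 1
p=1, q=0, r=0: 0
p=1, q=0, r=1: 1
p=1, q=1, r=0: 0
p=1, q=1, r=1: 1
Satisfying count = 4

4


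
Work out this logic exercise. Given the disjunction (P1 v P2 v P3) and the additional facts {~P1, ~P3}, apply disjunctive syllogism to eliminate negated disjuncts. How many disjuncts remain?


Original disjuncts (3): P1, P2, P3
Negated (eliminate): ~P1, ~P3
Remaining disjuncts: P2
Count = 3 - 2 = 1

1


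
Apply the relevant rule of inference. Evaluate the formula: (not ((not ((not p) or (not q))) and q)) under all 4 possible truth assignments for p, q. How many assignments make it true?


Check all 4 assignments:
p=0, q=0: 1
p=0, q=1: 1
p=1, q=0: 1
p=1, q=1: 0
Count of True = 3

3


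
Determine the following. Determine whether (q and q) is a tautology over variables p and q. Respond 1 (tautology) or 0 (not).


Check all 4 assignments:
p=0, q=0: 0
p=0, q=1: 1
p=1, q=0: 0
p=1, q=1: 1
Satisfying count = 2/4.
Tautology iff count = 4: no.

0


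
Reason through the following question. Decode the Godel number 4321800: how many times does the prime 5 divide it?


Factorize 4321800 by dividing by 5 repeatedly.
Division steps: 5 divides 4321800 exactly 2 time(s).
Exponent of 5 = 2

2


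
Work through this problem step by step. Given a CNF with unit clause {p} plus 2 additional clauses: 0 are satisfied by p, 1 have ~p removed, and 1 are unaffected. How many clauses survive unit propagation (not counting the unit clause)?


Satisfied (removed): 0
Shortened (remain): 1
Unchanged (remain): 1
Remaining = 1 + 1 = 2

2


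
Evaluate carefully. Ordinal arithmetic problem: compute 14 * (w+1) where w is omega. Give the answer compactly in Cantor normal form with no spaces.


Compute 14 * (w+1).
Ordinal * is associative and left-distributive over +, but NOT commutative; for finite n>1, n*w = w but w*n stays w*n.
By left-distributivity: 14 * (w+1) = 14*w + 14*1 = w + 14 = w+14.
Result = w+14

w+14


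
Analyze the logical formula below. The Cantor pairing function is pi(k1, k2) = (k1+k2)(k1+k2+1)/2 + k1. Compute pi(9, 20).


k1 + k2 = 29
(k1+k2)(k1+k2+1)/2 = 29 * 30 / 2 = 435
pi = 435 + 9 = 444

444


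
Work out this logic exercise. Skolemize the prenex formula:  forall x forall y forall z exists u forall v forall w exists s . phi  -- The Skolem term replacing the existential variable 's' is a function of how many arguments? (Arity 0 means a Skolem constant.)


Quantifier prefix: forall x forall y forall z exists u forall v forall w exists s
's' is existentially quantified at position 7.
Universal variables preceding it: x, y, z, v, w
Skolem function arity = 5

5


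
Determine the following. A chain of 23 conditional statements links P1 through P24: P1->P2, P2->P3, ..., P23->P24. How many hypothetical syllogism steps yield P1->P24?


With 23 implications in a chain connecting 24 propositions:
P1->P2, P2->P3, ..., P23->P24
Steps needed = (number of implications) - 1 = 23 - 1 = 22

22


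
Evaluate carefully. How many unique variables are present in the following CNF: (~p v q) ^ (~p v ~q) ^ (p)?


Identify each variable that appears in the formula.
Variables found: p, q
Count = 2

2


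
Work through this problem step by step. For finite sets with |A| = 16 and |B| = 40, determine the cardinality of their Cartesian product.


The Cartesian product A x B contains all ordered pairs (a, b).
|A x B| = |A| * |B| = 16 * 40 = 640

640


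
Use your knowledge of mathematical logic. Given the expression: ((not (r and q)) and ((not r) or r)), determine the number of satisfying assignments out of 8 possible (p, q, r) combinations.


Check all 8 assignments:
p=0, q=0, r=0: 1
p=0, q=0, r=1: 1
p=0, q=1, r=0: 1
p=0, q=1, r=1: 0
p=1, q=0, r=0: 1
p=1, q=0, r=1: 1
p=1, q=1, r=0: 1
p=1, q=1, r=1: 0
Count of True = 6

6


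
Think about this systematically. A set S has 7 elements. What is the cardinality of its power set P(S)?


The power set of a set with n elements has 2^n elements.
|P(S)| = 2^7 = 128

128


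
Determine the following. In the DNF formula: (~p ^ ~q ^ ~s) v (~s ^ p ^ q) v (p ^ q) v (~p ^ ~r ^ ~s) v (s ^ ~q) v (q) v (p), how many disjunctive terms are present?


A DNF formula is a disjunction of terms (conjunctions).
Terms are separated by v.
Counting the disjuncts: 7 terms.

7


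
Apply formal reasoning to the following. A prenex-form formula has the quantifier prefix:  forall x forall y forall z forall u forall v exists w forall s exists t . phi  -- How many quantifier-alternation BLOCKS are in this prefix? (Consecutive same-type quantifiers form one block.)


Quantifier-type sequence: A A A A A E A E  (A=forall, E=exists)
Group into maximal same-type runs:
  Ax5 | Ex1 | Ax1 | Ex1
Number of blocks = 4

4


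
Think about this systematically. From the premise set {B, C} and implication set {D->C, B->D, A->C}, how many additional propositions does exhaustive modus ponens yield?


Initial facts: {B, C}
Apply modus ponens to closure:
  B and B->D  =>  D
Final known: {B, C, D}
New propositions: {D}
Count = 1

1


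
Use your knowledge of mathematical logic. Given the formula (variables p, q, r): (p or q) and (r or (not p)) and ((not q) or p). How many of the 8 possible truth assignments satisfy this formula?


Evaluate all 8 assignments for p, q, r:
p=0, q=0, r=0: 0
p=0, q=0, r=1: 0
p=0, q=1, r=0: 0
p=0, q=1, r=1: 0
p=1, q=0, r=0: 0
p=1, q=0, r=1: 1
p=1, q=1, r=0: 0
p=1, q=1, r=1: 1
Satisfying count = 2

2


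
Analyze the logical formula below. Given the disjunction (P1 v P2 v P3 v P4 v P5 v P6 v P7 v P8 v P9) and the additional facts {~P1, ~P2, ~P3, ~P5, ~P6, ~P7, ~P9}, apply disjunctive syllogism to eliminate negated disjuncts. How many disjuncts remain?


Original disjuncts (9): P1, P2, P3, P4, P5, P6, P7, P8, P9
Negated (eliminate): ~P1, ~P2, ~P3, ~P5, ~P6, ~P7, ~P9
Remaining disjuncts: P4, P8
Count = 9 - 7 = 2

2


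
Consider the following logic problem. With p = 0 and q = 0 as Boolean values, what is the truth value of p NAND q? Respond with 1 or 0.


p = 0, q = 0
Operation: p NAND q
Evaluate: 0 NAND 0 = 1

1


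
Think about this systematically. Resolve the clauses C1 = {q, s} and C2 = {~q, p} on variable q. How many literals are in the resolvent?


Remove q from C1 and ~q from C2.
C1 remainder: {s}
C2 remainder: {p}
Union (resolvent): {p, s}
Resolvent has 2 literal(s).

2


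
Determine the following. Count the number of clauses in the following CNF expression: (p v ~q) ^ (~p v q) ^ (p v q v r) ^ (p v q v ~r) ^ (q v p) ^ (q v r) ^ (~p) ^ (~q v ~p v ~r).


A CNF formula is a conjunction of clauses.
Clauses are separated by ^.
Counting the conjuncts: 8 clauses.

8


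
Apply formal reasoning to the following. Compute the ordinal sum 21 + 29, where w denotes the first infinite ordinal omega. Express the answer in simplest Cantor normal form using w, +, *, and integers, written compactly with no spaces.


Compute 21 + 29.
Ordinal + is associative but NOT commutative; for finite n>0, n + w = w but w + n stays w+n.
Both operands finite; ordinal + agrees with natural +: 21 + 29 = 50.
Result = 50

50


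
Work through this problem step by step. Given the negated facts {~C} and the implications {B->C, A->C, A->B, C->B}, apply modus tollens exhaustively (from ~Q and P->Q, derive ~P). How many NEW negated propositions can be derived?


Initial negated facts: {~C}
Apply modus tollens to closure:
  ~C and B->C  =>  ~B
  ~C and A->C  =>  ~A
Final negated: {~A, ~B, ~C}
New negations: {~A, ~B}
Count = 2

2


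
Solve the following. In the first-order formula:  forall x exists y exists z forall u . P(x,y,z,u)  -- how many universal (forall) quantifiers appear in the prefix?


Quantifier prefix: forall x exists y exists z forall u
Mark each quantifier type:
  U E E U
Universal count = 2, Existential count = 2
Asked for universal (forall) quantifiers: 2

2


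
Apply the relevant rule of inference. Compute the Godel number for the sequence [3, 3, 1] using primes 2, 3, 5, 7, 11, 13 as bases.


Encode each element as an exponent of the corresponding prime:
  2^3 = 8
  3^3 = 27
  5^1 = 5
Product = 8 * 27 * 5 = 1080

1080


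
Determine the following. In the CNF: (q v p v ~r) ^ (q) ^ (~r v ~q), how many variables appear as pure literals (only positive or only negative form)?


Check each variable for pure literal status:
p: pure positive
q: mixed (not pure)
r: pure negative
Pure literal count = 2

2


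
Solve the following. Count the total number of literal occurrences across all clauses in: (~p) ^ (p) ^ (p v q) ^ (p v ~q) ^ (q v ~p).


Counting literals in each clause:
Clause 1: 1 literal(s)
Clause 2: 1 literal(s)
Clause 3: 2 literal(s)
Clause 4: 2 literal(s)
Clause 5: 2 literal(s)
Total = 8

8


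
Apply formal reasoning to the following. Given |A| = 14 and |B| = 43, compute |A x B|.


The Cartesian product A x B contains all ordered pairs (a, b).
|A x B| = |A| * |B| = 14 * 43 = 602

602


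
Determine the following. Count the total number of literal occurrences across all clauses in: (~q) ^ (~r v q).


Counting literals in each clause:
Clause 1: 1 literal(s)
Clause 2: 2 literal(s)
Total = 3

3


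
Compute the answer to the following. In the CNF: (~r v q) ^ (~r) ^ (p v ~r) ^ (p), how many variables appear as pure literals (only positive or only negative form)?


Check each variable for pure literal status:
p: pure positive
q: pure positive
r: pure negative
Pure literal count = 3

3


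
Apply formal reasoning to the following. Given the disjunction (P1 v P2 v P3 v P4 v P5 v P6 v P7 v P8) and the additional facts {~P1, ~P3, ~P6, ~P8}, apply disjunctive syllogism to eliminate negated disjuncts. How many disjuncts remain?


Original disjuncts (8): P1, P2, P3, P4, P5, P6, P7, P8
Negated (eliminate): ~P1, ~P3, ~P6, ~P8
Remaining disjuncts: P2, P4, P5, P7
Count = 8 - 4 = 4

4


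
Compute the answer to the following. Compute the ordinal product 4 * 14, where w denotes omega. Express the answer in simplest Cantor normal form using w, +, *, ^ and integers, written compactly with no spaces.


Compute 4 * 14.
Ordinal * is associative and left-distributive over +, but NOT commutative; for finite n>1, n*w = w but w*n stays w*n.
Both finite; ordinal * agrees with natural *: 4 * 14 = 56.
Result = 56

56


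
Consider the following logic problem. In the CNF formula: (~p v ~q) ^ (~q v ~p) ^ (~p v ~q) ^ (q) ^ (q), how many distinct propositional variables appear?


Identify each variable that appears in the formula.
Variables found: p, q
Count = 2

2


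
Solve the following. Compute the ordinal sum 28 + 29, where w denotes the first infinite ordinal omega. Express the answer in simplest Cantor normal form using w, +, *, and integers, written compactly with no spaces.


Compute 28 + 29.
Ordinal + is associative but NOT commutative; for finite n>0, n + w = w but w + n stays w+n.
Both operands finite; ordinal + agrees with natural +: 28 + 29 = 57.
Result = 57

57


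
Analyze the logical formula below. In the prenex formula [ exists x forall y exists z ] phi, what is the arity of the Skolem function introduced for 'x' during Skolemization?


Quantifier prefix: exists x forall y exists z
'x' is existentially quantified at position 1.
No universal quantifiers precede it.
Skolem function arity = 0 (a Skolem constant)

0


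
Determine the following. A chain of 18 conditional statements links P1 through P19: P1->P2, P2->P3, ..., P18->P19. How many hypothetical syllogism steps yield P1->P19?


With 18 implications in a chain connecting 19 propositions:
P1->P2, P2->P3, ..., P18->P19
Steps needed = (number of implications) - 1 = 18 - 1 = 17

17


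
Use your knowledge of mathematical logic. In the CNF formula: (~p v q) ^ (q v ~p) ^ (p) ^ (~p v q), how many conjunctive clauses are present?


A CNF formula is a conjunction of clauses.
Clauses are separated by ^.
Counting the conjuncts: 4 clauses.

4


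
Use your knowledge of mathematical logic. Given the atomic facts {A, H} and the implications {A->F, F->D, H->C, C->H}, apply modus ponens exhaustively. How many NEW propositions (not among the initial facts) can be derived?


Initial facts: {A, H}
Apply modus ponens to closure:
  A and A->F  =>  F
  F and F->D  =>  D
  H and H->C  =>  C
Final known: {A, C, D, F, H}
New propositions: {C, D, F}
Count = 3

3


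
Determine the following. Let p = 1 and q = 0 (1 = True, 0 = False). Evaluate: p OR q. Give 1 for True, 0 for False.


p = 1, q = 0
Operation: p OR q
Evaluate: 1 OR 0 = 1

1


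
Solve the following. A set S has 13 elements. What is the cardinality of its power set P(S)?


The power set of a set with n elements has 2^n elements.
|P(S)| = 2^13 = 8192

8192


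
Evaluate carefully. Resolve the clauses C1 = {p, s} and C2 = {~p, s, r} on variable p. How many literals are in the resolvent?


Remove p from C1 and ~p from C2.
C1 remainder: {s}
C2 remainder: {s, r}
Union (resolvent): {r, s}
Resolvent has 2 literal(s).

2


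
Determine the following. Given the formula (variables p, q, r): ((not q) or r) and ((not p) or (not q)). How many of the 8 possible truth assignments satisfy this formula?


Evaluate all 8 assignments for p, q, r:
p=0, q=0, r=0: 1
p=0, q=0, r=1: 1
p=0, q=1, r=0: 0
p=0, q=1, r=1: 1
p=1, q=0, r=0: 1
p=1, q=0, r=1: 1
p=1, q=1, r=0: 0
p=1, q=1, r=1: 0
Satisfying count = 5

5


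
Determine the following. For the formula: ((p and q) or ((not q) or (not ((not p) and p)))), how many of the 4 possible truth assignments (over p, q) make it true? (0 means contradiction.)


Check all 4 assignments:
p=0, q=0: 1
p=0, q=1: 1
p=1, q=0: 1
p=1, q=1: 1
Count of True = 4

4
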